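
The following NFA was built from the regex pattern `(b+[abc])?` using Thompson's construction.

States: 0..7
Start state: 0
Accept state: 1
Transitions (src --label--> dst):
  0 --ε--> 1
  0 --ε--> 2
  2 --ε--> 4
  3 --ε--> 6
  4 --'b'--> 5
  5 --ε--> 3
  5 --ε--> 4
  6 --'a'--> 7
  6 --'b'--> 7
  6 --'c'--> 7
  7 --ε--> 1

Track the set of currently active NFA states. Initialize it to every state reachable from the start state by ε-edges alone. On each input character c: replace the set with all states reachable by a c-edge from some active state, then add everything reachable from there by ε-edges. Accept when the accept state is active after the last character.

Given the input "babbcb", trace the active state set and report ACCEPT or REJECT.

S₀ = ε-closure({0}) = {0,1,2,4}
'b' @ 1: {3,4,5,6}
'a' @ 2: {1,7}  (accept∈set)
'b' @ 3: {}  — state set empty
rest 'bcb' ignored (set empty)
final: {}; accept 1 not in set

Answer: REJECT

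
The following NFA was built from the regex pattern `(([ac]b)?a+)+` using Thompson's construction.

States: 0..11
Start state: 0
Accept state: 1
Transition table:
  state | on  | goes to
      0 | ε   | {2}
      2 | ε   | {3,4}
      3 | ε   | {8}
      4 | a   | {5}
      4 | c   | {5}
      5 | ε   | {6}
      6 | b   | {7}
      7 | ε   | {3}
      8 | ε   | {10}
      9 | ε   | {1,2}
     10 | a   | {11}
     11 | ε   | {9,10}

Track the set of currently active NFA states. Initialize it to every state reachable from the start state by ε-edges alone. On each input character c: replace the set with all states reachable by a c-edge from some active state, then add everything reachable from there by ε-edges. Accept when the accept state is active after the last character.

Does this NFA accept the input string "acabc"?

start: ε-closure({0}) = {0,2,3,4,8,10}
'a' @ 1: {1,2,3,4,5,6,8,9,10,11}  [accepting]
'c' @ 2: {5,6}
'a' @ 3: {}  — no active states
rest 'bc' ignored (set empty)
final: {}; accept 1 not in set

Answer: REJECT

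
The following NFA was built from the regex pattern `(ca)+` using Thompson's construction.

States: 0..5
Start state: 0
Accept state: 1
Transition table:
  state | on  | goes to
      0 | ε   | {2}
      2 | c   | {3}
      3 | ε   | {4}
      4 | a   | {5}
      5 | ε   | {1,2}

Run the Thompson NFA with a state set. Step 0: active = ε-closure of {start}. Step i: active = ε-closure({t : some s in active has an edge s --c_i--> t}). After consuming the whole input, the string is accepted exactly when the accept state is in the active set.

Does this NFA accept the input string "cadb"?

Answer: REJECT

Steps:
S₀ = ε-closure({0}) = {0,2}
'c' @ 1: {3,4}
'a' @ 2: {1,2,5}  (accept∈set)
'd' @ 3: {}  — dead — no transitions
rest 'b' ignored (set empty)
after full input: {}  (accept=1 not in)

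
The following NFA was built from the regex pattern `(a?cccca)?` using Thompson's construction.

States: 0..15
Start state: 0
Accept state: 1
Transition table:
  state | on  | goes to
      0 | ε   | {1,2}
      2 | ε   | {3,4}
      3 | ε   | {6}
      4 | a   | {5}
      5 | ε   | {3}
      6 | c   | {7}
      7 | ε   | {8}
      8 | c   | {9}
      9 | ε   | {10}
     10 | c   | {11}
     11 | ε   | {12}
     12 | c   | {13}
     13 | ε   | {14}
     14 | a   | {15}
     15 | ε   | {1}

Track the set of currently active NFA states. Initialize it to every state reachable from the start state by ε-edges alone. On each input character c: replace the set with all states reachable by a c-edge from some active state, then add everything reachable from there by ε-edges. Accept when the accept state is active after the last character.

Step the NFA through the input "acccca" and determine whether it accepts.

Answer: ACCEPT

Trace:
S₀ = ε-closure({0}) = {0,1,2,3,4,6}
'a' @ 1: {3,5,6}
'c' @ 2: {7,8}
'c' @ 3: {9,10}
'c' @ 4: {11,12}
'c' @ 5: {13,14}
'a' @ 6: {1,15}  [accepting]
after full input: {1,15}  (accept=1 in)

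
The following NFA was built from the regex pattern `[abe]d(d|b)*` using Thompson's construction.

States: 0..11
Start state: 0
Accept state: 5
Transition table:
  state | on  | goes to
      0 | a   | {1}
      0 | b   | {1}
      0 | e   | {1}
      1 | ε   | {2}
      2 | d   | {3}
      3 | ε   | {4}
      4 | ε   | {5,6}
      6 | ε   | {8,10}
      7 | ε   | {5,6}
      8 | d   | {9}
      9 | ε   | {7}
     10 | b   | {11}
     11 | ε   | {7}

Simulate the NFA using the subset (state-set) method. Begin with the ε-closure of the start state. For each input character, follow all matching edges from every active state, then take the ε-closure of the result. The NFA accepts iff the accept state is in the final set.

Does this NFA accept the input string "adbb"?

S₀ = ε-closure({0}) = {0}
'a' @ 1: {1,2}
'd' @ 2: {3,4,5,6,8,10}  [accepting]
'b' @ 3: {5,6,7,8,10,11}  [accepting]
'b' @ 4: {5,6,7,8,10,11}  [accepting]
end set {5,6,7,8,10,11} — state 5 in

Answer: ACCEPT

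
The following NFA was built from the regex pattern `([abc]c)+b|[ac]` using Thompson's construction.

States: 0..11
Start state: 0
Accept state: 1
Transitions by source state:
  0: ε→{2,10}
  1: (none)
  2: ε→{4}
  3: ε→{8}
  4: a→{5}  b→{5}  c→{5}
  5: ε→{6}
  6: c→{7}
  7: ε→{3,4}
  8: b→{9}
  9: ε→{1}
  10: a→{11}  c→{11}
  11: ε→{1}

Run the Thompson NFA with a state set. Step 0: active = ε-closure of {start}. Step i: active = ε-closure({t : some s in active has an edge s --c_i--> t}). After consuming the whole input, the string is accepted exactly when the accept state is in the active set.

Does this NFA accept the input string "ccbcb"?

initial (ε-close {0}): {0,2,4,10}
'c' @ 1: {1,5,6,11}  (accept∈set)
'c' @ 2: {3,4,7,8}
'b' @ 3: {1,5,6,9}  (accept∈set)
'c' @ 4: {3,4,7,8}
'b' @ 5: {1,5,6,9}  (accept∈set)
after full input: {1,5,6,9}  (accept=1 in)

Answer: ACCEPT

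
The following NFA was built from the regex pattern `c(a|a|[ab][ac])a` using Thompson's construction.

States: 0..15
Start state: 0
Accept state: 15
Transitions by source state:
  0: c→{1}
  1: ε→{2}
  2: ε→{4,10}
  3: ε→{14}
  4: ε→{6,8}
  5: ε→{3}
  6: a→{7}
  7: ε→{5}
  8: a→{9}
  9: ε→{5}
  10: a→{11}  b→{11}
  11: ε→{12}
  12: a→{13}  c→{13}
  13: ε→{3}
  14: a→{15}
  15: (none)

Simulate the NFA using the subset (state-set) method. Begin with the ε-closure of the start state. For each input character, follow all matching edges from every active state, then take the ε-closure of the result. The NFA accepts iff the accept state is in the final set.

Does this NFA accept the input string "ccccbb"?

start: ε-closure({0}) = {0}
'c' @ 1: {1,2,4,6,8,10}
'c' @ 2: {}  — state set empty
rest 'ccbb' ignored (set empty)
final: {}; accept 15 not in set

Answer: REJECT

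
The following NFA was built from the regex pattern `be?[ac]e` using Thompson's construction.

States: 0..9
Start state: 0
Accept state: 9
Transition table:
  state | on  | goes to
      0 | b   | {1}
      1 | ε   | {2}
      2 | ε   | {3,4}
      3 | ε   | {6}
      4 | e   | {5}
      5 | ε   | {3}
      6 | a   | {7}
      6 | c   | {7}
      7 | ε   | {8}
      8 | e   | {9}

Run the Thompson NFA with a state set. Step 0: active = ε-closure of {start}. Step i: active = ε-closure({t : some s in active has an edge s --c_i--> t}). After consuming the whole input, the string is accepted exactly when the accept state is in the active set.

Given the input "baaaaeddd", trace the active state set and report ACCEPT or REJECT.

S₀ = ε-closure({0}) = {0}
'b' @ 1: {1,2,3,4,6}
'a' @ 2: {7,8}
'a' @ 3: {}  — no active states
rest 'aaeddd' ignored (set empty)
after full input: {}  (accept=9 not in)

Answer: REJECT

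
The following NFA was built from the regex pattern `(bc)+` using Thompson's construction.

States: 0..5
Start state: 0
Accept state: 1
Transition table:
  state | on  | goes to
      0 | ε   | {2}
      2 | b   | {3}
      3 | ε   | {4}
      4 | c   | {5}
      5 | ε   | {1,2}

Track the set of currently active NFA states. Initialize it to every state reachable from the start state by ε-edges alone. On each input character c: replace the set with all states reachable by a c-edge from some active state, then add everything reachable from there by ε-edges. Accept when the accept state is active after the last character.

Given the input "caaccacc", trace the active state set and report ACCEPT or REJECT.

Answer: REJECT

Derivation:
start: ε-closure({0}) = {0,2}
'c' @ 1: {}  — dead — no transitions
rest 'aaccacc' ignored (set empty)
final: {}; accept 1 not in set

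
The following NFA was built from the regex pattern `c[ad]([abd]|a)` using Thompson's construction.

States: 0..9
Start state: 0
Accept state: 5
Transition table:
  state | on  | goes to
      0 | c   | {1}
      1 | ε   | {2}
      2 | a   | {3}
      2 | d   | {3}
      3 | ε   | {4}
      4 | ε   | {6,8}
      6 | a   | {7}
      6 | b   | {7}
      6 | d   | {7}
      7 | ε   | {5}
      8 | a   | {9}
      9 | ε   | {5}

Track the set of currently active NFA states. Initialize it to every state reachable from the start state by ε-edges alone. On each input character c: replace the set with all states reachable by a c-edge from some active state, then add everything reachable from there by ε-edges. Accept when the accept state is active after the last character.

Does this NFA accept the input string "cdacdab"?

start: ε-closure({0}) = {0}
'c' @ 1: {1,2}
'd' @ 2: {3,4,6,8}
'a' @ 3: {5,7,9}  [accepting]
'c' @ 4: {}  — dead — no transitions
rest 'dab' ignored (set empty)
end set {} — state 5 not in

Answer: REJECT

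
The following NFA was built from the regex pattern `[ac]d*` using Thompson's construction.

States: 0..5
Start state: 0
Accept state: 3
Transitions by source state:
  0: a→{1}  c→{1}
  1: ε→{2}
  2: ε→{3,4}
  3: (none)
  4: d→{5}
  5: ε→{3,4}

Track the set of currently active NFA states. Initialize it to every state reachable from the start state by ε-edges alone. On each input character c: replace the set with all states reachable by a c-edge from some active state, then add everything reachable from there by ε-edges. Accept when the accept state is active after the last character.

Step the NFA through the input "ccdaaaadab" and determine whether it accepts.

Answer: REJECT

Derivation:
start: ε-closure({0}) = {0}
'c' @ 1: {1,2,3,4}  [accepting]
'c' @ 2: {}  — dead — no transitions
rest 'daaaadab' ignored (set empty)
final: {}; accept 3 not in set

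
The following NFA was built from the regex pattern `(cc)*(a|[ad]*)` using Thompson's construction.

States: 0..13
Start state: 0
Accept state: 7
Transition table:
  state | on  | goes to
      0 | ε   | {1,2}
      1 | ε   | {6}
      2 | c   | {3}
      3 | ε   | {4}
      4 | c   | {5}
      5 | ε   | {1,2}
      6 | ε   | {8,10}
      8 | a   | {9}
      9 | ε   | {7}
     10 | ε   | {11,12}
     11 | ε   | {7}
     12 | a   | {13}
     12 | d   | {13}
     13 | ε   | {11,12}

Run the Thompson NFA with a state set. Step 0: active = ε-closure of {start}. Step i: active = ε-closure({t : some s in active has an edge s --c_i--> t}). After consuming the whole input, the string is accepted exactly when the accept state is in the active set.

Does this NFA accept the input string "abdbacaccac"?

Answer: REJECT

Derivation:
S₀ = ε-closure({0}) = {0,1,2,6,7,8,10,11,12}
'a' @ 1: {7,9,11,12,13}  (accept∈set)
'b' @ 2: {}  — no active states
rest 'dbacaccac' ignored (set empty)
end set {} — state 7 not in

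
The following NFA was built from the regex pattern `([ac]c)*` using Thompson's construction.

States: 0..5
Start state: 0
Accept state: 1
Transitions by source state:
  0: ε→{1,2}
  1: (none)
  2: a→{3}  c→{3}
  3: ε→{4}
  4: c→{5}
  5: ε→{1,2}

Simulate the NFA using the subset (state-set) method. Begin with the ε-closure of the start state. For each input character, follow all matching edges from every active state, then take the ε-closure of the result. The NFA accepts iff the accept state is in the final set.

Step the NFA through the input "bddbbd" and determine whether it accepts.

Answer: REJECT

Steps:
S₀ = ε-closure({0}) = {0,1,2}
'b' @ 1: {}  — dead — no transitions
rest 'ddbbd' ignored (set empty)
end set {} — state 1 not in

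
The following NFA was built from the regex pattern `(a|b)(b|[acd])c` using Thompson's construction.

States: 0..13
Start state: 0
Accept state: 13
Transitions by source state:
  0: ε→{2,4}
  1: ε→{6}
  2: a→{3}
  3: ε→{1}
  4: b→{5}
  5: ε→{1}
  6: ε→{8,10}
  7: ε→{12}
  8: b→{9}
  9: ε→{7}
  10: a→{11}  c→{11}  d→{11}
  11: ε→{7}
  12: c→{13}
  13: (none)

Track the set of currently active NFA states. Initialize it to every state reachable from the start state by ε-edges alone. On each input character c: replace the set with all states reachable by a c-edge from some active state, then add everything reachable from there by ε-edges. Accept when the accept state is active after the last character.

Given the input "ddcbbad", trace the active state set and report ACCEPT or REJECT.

Answer: REJECT

Trace:
S₀ = ε-closure({0}) = {0,2,4}
'd' @ 1: {}  — state set empty
rest 'dcbbad' ignored (set empty)
after full input: {}  (accept=13 not in)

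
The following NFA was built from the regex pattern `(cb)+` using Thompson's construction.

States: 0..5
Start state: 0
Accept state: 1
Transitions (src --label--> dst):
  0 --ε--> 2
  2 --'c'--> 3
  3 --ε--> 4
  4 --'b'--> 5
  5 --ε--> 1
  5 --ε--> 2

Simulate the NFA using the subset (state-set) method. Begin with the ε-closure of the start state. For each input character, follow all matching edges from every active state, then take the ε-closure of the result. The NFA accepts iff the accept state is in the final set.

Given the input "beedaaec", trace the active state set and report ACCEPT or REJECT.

Answer: REJECT

Derivation:
S₀ = ε-closure({0}) = {0,2}
'b' @ 1: {}  — no active states
rest 'eedaaec' ignored (set empty)
after full input: {}  (accept=1 not in)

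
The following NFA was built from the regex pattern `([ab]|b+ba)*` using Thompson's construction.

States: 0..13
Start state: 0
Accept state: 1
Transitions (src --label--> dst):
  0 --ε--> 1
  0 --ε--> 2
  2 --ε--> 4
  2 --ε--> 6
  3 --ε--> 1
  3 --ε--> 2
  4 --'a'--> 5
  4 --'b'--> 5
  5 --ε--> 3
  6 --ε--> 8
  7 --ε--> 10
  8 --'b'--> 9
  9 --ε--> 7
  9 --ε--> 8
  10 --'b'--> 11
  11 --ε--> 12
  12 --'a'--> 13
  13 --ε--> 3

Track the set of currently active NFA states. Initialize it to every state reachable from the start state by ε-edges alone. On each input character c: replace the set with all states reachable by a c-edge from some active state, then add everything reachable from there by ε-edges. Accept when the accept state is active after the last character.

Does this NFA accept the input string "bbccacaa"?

Answer: REJECT

Derivation:
S₀ = ε-closure({0}) = {0,1,2,4,6,8}
'b' @ 1: {1,2,3,4,5,6,7,8,9,10}  ✓accept
'b' @ 2: {1,2,3,4,5,6,7,8,9,10,11,12}  ✓accept
'c' @ 3: {}  — dead — no transitions
rest 'cacaa' ignored (set empty)
after full input: {}  (accept=1 not in)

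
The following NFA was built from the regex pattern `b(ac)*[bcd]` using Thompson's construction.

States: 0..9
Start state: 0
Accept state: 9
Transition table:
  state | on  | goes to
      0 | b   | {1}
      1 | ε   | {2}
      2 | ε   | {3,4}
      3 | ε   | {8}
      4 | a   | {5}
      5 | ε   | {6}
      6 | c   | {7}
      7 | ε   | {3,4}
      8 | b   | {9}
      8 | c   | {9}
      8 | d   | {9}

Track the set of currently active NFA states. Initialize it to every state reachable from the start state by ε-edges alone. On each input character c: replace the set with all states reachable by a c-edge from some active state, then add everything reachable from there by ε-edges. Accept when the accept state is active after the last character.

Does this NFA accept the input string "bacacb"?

S₀ = ε-closure({0}) = {0}
'b' @ 1: {1,2,3,4,8}
'a' @ 2: {5,6}
'c' @ 3: {3,4,7,8}
'a' @ 4: {5,6}
'c' @ 5: {3,4,7,8}
'b' @ 6: {9}  (accept∈set)
end set {9} — state 9 in

Answer: ACCEPT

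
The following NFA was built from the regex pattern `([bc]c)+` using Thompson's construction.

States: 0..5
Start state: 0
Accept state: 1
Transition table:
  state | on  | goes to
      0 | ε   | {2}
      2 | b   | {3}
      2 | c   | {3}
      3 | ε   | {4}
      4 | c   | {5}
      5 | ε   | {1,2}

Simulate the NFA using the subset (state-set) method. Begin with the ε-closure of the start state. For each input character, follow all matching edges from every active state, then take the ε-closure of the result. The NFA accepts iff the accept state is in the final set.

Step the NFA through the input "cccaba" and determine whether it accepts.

start: ε-closure({0}) = {0,2}
'c' @ 1: {3,4}
'c' @ 2: {1,2,5}  [accepting]
'c' @ 3: {3,4}
'a' @ 4: {}  — state set empty
rest 'ba' ignored (set empty)
after full input: {}  (accept=1 not in)

Answer: REJECT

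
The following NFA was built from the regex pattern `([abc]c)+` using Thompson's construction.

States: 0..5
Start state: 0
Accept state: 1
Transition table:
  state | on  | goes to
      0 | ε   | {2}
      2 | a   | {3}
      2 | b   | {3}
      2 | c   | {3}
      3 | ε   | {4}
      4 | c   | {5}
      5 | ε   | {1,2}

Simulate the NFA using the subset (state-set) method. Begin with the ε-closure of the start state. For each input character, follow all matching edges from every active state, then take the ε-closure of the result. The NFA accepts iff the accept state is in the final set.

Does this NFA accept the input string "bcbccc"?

Answer: ACCEPT

Derivation:
initial (ε-close {0}): {0,2}
'b' @ 1: {3,4}
'c' @ 2: {1,2,5}  [accepting]
'b' @ 3: {3,4}
'c' @ 4: {1,2,5}  [accepting]
'c' @ 5: {3,4}
'c' @ 6: {1,2,5}  [accepting]
final: {1,2,5}; accept 1 in set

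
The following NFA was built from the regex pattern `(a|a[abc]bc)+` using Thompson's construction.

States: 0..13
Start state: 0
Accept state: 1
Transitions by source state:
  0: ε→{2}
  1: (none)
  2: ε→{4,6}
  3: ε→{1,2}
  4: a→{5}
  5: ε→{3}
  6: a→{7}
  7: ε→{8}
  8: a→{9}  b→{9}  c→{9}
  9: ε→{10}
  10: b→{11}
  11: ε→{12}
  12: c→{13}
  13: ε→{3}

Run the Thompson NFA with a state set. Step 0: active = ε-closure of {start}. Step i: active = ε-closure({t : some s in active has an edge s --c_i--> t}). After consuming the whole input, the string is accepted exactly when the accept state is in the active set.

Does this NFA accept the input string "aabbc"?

Answer: ACCEPT

Trace:
initial (ε-close {0}): {0,2,4,6}
'a' @ 1: {1,2,3,4,5,6,7,8}  ✓accept
'a' @ 2: {1,2,3,4,5,6,7,8,9,10}  ✓accept
'b' @ 3: {9,10,11,12}
'b' @ 4: {11,12}
'c' @ 5: {1,2,3,4,6,13}  ✓accept
after full input: {1,2,3,4,6,13}  (accept=1 in)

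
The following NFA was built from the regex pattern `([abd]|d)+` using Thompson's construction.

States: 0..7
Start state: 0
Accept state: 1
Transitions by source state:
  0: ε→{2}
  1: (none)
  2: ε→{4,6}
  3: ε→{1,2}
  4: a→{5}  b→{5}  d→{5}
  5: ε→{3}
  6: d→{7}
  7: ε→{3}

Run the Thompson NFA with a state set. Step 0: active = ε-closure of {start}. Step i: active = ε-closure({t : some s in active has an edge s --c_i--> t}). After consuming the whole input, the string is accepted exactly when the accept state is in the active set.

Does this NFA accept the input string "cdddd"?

Answer: REJECT

Derivation:
start: ε-closure({0}) = {0,2,4,6}
'c' @ 1: {}  — state set empty
rest 'dddd' ignored (set empty)
final: {}; accept 1 not in set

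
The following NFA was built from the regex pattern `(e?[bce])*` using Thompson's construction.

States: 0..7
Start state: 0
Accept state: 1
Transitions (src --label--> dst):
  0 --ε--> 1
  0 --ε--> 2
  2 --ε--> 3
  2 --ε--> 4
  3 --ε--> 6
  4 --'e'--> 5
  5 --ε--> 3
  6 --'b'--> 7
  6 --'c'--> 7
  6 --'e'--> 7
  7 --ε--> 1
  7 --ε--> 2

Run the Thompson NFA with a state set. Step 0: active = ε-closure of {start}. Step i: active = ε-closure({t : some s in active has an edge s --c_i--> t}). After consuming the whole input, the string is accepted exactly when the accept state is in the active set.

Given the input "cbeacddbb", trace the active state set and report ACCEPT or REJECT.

Answer: REJECT

Trace:
start: ε-closure({0}) = {0,1,2,3,4,6}
'c' @ 1: {1,2,3,4,6,7}  [accepting]
'b' @ 2: {1,2,3,4,6,7}  [accepting]
'e' @ 3: {1,2,3,4,5,6,7}  [accepting]
'a' @ 4: {}  — state set empty
rest 'cddbb' ignored (set empty)
end set {} — state 1 not in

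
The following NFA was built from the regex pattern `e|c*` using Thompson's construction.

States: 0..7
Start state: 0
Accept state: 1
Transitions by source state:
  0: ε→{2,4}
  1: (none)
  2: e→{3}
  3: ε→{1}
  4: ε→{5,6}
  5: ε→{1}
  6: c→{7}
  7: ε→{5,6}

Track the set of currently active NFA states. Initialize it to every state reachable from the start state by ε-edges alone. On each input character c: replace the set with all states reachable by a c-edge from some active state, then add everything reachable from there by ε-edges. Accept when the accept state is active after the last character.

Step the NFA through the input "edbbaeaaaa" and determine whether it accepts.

initial (ε-close {0}): {0,1,2,4,5,6}
'e' @ 1: {1,3}  [accepting]
'd' @ 2: {}  — dead — no transitions
rest 'bbaeaaaa' ignored (set empty)
end set {} — state 1 not in

Answer: REJECT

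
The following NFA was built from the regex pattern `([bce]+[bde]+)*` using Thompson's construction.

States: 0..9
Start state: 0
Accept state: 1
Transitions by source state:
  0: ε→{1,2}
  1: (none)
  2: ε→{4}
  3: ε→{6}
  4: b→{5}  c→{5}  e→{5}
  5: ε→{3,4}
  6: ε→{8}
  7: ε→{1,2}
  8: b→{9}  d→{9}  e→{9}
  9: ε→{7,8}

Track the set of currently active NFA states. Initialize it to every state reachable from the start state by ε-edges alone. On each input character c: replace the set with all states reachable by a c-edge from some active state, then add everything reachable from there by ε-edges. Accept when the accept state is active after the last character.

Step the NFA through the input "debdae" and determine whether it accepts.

start: ε-closure({0}) = {0,1,2,4}
'd' @ 1: {}  — no active states
rest 'ebdae' ignored (set empty)
final: {}; accept 1 not in set

Answer: REJECT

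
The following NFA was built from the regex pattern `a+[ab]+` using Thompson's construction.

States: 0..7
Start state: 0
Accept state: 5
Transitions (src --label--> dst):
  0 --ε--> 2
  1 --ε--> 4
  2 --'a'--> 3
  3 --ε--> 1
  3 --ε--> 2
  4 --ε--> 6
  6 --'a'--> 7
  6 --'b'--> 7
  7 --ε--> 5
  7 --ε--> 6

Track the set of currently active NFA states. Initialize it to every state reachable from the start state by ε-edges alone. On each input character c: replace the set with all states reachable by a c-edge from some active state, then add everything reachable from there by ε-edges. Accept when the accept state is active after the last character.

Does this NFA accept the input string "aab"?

S₀ = ε-closure({0}) = {0,2}
'a' @ 1: {1,2,3,4,6}
'a' @ 2: {1,2,3,4,5,6,7}  (accept∈set)
'b' @ 3: {5,6,7}  (accept∈set)
after full input: {5,6,7}  (accept=5 in)

Answer: ACCEPT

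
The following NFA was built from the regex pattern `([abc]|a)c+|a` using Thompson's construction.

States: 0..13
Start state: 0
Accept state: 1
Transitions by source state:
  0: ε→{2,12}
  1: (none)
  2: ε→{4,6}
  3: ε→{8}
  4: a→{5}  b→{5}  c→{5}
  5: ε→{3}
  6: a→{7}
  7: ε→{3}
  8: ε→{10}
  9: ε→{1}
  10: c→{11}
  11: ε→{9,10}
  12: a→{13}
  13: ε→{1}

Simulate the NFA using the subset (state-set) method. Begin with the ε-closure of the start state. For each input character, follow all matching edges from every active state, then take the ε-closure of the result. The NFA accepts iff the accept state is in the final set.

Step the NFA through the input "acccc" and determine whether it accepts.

initial (ε-close {0}): {0,2,4,6,12}
'a' @ 1: {1,3,5,7,8,10,13}  ✓accept
'c' @ 2: {1,9,10,11}  ✓accept
'c' @ 3: {1,9,10,11}  ✓accept
'c' @ 4: {1,9,10,11}  ✓accept
'c' @ 5: {1,9,10,11}  ✓accept
after full input: {1,9,10,11}  (accept=1 in)

Answer: ACCEPT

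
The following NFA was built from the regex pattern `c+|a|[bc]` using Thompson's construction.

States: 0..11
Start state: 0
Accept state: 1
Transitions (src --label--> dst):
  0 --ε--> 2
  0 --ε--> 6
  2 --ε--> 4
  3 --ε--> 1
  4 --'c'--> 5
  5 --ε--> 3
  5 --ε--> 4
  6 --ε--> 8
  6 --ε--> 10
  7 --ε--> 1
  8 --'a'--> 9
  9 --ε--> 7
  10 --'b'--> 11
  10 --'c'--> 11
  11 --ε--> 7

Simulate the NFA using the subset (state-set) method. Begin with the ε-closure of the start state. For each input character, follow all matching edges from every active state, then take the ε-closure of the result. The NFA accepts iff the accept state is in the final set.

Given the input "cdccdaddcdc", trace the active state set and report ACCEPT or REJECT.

Answer: REJECT

Derivation:
S₀ = ε-closure({0}) = {0,2,4,6,8,10}
'c' @ 1: {1,3,4,5,7,11}  (accept∈set)
'd' @ 2: {}  — no active states
rest 'ccdaddcdc' ignored (set empty)
end set {} — state 1 not in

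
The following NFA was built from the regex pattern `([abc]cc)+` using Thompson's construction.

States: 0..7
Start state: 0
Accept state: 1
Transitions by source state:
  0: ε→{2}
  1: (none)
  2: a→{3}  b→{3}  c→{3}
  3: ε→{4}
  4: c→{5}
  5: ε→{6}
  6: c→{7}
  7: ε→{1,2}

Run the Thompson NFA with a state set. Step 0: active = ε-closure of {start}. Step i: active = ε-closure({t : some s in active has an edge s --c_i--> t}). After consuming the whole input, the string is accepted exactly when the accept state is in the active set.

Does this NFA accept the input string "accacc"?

Answer: ACCEPT

Derivation:
initial (ε-close {0}): {0,2}
'a' @ 1: {3,4}
'c' @ 2: {5,6}
'c' @ 3: {1,2,7}  [accepting]
'a' @ 4: {3,4}
'c' @ 5: {5,6}
'c' @ 6: {1,2,7}  [accepting]
after full input: {1,2,7}  (accept=1 in)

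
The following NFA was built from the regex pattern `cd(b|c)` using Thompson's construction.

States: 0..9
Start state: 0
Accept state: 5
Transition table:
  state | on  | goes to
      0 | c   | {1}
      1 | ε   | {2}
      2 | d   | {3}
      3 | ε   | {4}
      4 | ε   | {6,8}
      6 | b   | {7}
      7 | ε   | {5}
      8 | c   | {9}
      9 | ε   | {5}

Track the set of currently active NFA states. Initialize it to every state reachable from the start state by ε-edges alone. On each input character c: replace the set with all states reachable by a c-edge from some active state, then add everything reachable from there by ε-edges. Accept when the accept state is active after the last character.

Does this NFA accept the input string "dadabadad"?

initial (ε-close {0}): {0}
'd' @ 1: {}  — state set empty
rest 'adabadad' ignored (set empty)
end set {} — state 5 not in

Answer: REJECT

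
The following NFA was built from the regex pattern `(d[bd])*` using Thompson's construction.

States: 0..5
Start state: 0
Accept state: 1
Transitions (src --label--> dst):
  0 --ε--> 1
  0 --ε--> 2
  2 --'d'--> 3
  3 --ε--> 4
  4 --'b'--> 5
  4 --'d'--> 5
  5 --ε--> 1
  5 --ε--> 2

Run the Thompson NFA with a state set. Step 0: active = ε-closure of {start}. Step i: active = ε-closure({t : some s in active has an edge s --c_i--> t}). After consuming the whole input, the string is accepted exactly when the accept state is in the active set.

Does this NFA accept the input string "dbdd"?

initial (ε-close {0}): {0,1,2}
'd' @ 1: {3,4}
'b' @ 2: {1,2,5}  (accept∈set)
'd' @ 3: {3,4}
'd' @ 4: {1,2,5}  (accept∈set)
final: {1,2,5}; accept 1 in set

Answer: ACCEPT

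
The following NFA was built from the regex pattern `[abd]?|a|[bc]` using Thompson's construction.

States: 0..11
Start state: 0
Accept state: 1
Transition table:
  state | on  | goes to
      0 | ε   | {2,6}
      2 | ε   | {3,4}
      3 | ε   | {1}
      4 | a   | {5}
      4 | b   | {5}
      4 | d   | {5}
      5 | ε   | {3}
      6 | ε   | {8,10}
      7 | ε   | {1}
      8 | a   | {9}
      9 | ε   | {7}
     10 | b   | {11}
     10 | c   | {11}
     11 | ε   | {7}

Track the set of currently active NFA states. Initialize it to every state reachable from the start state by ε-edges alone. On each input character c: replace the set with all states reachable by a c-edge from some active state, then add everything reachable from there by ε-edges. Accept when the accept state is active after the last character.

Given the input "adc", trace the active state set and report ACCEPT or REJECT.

initial (ε-close {0}): {0,1,2,3,4,6,8,10}
'a' @ 1: {1,3,5,7,9}  ✓accept
'd' @ 2: {}  — dead — no transitions
rest 'c' ignored (set empty)
after full input: {}  (accept=1 not in)

Answer: REJECT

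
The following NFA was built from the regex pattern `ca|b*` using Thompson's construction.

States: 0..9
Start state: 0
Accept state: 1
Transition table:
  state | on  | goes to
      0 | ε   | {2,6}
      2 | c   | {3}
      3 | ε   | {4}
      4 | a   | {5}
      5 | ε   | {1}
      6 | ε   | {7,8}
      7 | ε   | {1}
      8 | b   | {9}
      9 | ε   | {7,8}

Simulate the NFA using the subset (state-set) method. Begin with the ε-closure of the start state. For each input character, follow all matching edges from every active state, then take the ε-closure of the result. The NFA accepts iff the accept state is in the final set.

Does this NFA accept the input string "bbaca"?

Answer: REJECT

Derivation:
S₀ = ε-closure({0}) = {0,1,2,6,7,8}
'b' @ 1: {1,7,8,9}  (accept∈set)
'b' @ 2: {1,7,8,9}  (accept∈set)
'a' @ 3: {}  — state set empty
rest 'ca' ignored (set empty)
after full input: {}  (accept=1 not in)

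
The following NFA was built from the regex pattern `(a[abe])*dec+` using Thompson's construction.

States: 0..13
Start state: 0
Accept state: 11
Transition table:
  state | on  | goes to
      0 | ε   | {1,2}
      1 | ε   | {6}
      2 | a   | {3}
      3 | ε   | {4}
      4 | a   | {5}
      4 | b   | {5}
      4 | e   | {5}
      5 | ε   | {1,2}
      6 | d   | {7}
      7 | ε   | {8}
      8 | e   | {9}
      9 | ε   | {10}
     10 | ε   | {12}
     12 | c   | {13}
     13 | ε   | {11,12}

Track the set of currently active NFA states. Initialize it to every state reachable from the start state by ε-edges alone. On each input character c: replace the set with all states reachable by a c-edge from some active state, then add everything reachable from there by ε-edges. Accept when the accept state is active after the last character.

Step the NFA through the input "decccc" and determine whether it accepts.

Answer: ACCEPT

Derivation:
start: ε-closure({0}) = {0,1,2,6}
'd' @ 1: {7,8}
'e' @ 2: {9,10,12}
'c' @ 3: {11,12,13}  (accept∈set)
'c' @ 4: {11,12,13}  (accept∈set)
'c' @ 5: {11,12,13}  (accept∈set)
'c' @ 6: {11,12,13}  (accept∈set)
end set {11,12,13} — state 11 in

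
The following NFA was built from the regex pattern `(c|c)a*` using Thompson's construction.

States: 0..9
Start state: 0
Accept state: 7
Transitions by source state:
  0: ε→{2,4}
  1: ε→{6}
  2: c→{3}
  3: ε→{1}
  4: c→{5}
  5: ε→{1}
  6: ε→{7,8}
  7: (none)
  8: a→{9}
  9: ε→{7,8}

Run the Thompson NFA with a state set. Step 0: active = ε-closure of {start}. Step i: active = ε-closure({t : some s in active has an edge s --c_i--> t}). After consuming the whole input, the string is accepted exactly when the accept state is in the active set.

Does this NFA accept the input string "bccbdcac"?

S₀ = ε-closure({0}) = {0,2,4}
'b' @ 1: {}  — state set empty
rest 'ccbdcac' ignored (set empty)
end set {} — state 7 not in

Answer: REJECT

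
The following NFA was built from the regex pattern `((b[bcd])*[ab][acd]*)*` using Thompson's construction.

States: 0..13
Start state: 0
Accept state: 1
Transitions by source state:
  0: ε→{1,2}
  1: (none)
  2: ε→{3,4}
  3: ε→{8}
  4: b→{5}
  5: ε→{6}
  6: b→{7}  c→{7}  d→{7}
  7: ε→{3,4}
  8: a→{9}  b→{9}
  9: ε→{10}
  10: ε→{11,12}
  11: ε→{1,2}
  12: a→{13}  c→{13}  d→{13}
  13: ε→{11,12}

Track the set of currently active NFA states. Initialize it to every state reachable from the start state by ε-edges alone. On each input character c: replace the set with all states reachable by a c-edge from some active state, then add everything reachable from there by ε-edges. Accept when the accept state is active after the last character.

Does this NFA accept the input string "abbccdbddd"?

Answer: ACCEPT

Derivation:
start: ε-closure({0}) = {0,1,2,3,4,8}
'a' @ 1: {1,2,3,4,8,9,10,11,12}  ✓accept
'b' @ 2: {1,2,3,4,5,6,8,9,10,11,12}  ✓accept
'b' @ 3: {1,2,3,4,5,6,7,8,9,10,11,12}  ✓accept
'c' @ 4: {1,2,3,4,7,8,11,12,13}  ✓accept
'c' @ 5: {1,2,3,4,8,11,12,13}  ✓accept
'd' @ 6: {1,2,3,4,8,11,12,13}  ✓accept
'b' @ 7: {1,2,3,4,5,6,8,9,10,11,12}  ✓accept
'd' @ 8: {1,2,3,4,7,8,11,12,13}  ✓accept
'd' @ 9: {1,2,3,4,8,11,12,13}  ✓accept
'd' @ 10: {1,2,3,4,8,11,12,13}  ✓accept
final: {1,2,3,4,8,11,12,13}; accept 1 in set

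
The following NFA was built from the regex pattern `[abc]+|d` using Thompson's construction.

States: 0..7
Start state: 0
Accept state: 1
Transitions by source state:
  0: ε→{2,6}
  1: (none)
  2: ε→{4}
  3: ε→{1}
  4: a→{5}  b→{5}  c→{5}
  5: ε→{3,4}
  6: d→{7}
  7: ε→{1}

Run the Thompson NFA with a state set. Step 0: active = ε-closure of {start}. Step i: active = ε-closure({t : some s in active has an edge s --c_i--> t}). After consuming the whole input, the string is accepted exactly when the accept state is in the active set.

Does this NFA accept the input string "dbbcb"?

initial (ε-close {0}): {0,2,4,6}
'd' @ 1: {1,7}  ✓accept
'b' @ 2: {}  — dead — no transitions
rest 'bcb' ignored (set empty)
after full input: {}  (accept=1 not in)

Answer: REJECT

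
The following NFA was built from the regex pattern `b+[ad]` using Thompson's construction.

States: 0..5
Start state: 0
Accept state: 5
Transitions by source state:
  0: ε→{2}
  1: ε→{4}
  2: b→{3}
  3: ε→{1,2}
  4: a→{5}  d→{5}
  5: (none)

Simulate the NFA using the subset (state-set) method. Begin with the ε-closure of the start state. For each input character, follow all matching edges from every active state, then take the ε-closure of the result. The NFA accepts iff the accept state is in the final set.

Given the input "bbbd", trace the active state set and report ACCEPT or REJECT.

Answer: ACCEPT

Trace:
start: ε-closure({0}) = {0,2}
'b' @ 1: {1,2,3,4}
'b' @ 2: {1,2,3,4}
'b' @ 3: {1,2,3,4}
'd' @ 4: {5}  (accept∈set)
end set {5} — state 5 in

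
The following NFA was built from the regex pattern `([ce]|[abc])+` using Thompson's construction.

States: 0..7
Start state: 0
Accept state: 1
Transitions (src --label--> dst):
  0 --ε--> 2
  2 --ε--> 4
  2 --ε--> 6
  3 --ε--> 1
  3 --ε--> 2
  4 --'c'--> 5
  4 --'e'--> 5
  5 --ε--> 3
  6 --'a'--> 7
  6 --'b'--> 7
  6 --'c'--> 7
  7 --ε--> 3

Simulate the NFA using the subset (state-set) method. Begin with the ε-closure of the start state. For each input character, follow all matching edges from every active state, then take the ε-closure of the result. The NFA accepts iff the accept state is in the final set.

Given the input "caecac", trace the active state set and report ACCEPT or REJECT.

S₀ = ε-closure({0}) = {0,2,4,6}
'c' @ 1: {1,2,3,4,5,6,7}  ✓accept
'a' @ 2: {1,2,3,4,6,7}  ✓accept
'e' @ 3: {1,2,3,4,5,6}  ✓accept
'c' @ 4: {1,2,3,4,5,6,7}  ✓accept
'a' @ 5: {1,2,3,4,6,7}  ✓accept
'c' @ 6: {1,2,3,4,5,6,7}  ✓accept
final: {1,2,3,4,5,6,7}; accept 1 in set

Answer: ACCEPT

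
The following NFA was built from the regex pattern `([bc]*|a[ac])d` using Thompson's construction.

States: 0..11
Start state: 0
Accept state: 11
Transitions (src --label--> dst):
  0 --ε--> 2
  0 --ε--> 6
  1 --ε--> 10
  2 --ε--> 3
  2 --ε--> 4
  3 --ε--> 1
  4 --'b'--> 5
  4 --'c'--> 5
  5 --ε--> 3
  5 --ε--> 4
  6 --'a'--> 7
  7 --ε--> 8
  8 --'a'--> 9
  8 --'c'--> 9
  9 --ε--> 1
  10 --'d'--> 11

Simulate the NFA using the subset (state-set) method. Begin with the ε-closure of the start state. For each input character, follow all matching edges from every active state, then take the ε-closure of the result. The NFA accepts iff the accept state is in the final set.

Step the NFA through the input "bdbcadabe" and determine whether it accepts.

Answer: REJECT

Trace:
initial (ε-close {0}): {0,1,2,3,4,6,10}
'b' @ 1: {1,3,4,5,10}
'd' @ 2: {11}  [accepting]
'b' @ 3: {}  — no active states
rest 'cadabe' ignored (set empty)
end set {} — state 11 not in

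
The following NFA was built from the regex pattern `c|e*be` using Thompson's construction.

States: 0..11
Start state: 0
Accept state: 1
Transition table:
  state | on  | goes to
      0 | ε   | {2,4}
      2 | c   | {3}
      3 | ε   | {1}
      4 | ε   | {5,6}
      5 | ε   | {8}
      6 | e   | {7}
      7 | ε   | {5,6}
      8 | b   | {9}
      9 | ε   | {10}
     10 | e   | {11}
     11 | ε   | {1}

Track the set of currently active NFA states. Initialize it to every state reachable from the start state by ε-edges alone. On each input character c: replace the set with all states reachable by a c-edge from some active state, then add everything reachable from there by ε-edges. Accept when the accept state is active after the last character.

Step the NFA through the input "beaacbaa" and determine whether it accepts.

Answer: REJECT

Derivation:
initial (ε-close {0}): {0,2,4,5,6,8}
'b' @ 1: {9,10}
'e' @ 2: {1,11}  (accept∈set)
'a' @ 3: {}  — dead — no transitions
rest 'acbaa' ignored (set empty)
final: {}; accept 1 not in set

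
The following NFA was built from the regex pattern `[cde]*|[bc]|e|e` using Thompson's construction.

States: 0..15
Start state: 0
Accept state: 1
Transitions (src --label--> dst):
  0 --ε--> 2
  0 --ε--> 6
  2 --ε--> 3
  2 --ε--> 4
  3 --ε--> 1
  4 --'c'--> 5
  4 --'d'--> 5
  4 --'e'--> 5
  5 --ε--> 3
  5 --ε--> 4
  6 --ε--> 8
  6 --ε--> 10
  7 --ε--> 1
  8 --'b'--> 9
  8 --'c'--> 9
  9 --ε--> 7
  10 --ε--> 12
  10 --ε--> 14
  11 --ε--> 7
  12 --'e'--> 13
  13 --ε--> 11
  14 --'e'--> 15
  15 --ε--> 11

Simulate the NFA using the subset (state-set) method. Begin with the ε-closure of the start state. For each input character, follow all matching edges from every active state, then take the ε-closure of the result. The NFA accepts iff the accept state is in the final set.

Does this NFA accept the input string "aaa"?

Answer: REJECT

Steps:
initial (ε-close {0}): {0,1,2,3,4,6,8,10,12,14}
'a' @ 1: {}  — no active states
rest 'aa' ignored (set empty)
end set {} — state 1 not in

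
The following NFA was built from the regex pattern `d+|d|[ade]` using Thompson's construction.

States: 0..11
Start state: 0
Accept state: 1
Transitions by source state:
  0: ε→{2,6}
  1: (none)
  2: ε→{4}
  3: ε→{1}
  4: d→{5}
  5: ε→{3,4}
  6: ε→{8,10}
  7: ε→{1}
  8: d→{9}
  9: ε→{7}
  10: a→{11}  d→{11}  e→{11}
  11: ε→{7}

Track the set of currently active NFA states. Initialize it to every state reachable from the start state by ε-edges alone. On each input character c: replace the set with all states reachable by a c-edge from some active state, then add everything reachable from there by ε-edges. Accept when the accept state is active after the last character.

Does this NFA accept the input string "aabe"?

Answer: REJECT

Derivation:
initial (ε-close {0}): {0,2,4,6,8,10}
'a' @ 1: {1,7,11}  ✓accept
'a' @ 2: {}  — no active states
rest 'be' ignored (set empty)
after full input: {}  (accept=1 not in)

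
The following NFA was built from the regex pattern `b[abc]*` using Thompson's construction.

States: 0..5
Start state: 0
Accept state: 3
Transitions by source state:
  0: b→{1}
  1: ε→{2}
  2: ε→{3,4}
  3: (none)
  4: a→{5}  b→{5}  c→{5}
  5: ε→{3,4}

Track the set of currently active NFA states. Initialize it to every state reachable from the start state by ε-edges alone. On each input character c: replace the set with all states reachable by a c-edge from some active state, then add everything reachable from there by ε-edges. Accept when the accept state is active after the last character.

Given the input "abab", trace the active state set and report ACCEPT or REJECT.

Answer: REJECT

Derivation:
start: ε-closure({0}) = {0}
'a' @ 1: {}  — dead — no transitions
rest 'bab' ignored (set empty)
after full input: {}  (accept=3 not in)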